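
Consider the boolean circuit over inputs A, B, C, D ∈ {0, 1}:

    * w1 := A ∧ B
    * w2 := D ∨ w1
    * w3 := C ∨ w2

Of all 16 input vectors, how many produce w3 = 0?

3

w3 = C ∨ w2 must be 0, so both C = 0 and w2 = 0.
w2 = D ∨ w1 must be 0, so both D = 0 and w1 = 0.
Satisfying assignments:
  A=0, B=0, C=0, D=0
  A=0, B=1, C=0, D=0
  A=1, B=0, C=0, D=0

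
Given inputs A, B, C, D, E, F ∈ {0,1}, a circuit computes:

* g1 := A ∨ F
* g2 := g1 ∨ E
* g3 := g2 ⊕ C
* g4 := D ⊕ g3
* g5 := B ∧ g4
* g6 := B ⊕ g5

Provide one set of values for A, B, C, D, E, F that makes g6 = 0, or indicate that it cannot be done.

g6 = B ⊕ g5 must be 0, so B and g5 are equal.
Check with A=1, B=0, C=1, D=0, E=1, F=0:
g1 = A ∨ F = 1 ∨ 0 = 1
g2 = g1 ∨ E = 1 ∨ 1 = 1
g3 = g2 ⊕ C = 1 ⊕ 1 = 0
g4 = D ⊕ g3 = 0 ⊕ 0 = 0
g5 = B ∧ g4 = 0 ∧ 0 = 0
g6 = B ⊕ g5 = 0 ⊕ 0 = 0
So g6 = 0 as required.

A=1, B=0, C=1, D=0, E=1, F=0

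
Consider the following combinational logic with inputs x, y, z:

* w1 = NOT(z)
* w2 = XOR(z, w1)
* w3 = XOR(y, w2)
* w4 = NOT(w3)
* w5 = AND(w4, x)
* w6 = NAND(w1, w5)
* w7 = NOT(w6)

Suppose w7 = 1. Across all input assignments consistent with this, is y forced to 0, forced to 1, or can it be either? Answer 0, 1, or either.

w7 = NOT(w6) must be 1, so w6 = 0.
w6 = NAND(w1, w5) must be 0, so both w1 = 1 and w5 = 1.
w1 = NOT(z) must be 1, so z = 0.
Every assignment with w7 = 1 has y = 1; there are 1 such assignment(s).
  x=1, y=1, z=0

1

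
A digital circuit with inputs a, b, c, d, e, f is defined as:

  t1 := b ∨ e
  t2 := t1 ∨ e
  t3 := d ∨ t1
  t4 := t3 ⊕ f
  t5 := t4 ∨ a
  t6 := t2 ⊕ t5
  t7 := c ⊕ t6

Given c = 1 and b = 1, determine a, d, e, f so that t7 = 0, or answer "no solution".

Check with c = 1 and b = 1 and a=0, d=1, e=0, f=1:
t1 = b ∨ e = 1 ∨ 0 = 1
t2 = t1 ∨ e = 1 ∨ 0 = 1
t3 = d ∨ t1 = 1 ∨ 1 = 1
t4 = t3 ⊕ f = 1 ⊕ 1 = 0
t5 = t4 ∨ a = 0 ∨ 0 = 0
t6 = t2 ⊕ t5 = 1 ⊕ 0 = 1
t7 = c ⊕ t6 = 1 ⊕ 1 = 0
So t7 = 0.

a=0 d=1 e=0 f=1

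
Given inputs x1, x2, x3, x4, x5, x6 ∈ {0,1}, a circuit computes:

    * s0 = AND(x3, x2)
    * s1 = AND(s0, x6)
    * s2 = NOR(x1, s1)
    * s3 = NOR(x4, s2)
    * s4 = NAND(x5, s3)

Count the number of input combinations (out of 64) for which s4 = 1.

55

s4 = NAND(x5, s3) must be 1, so at least one of x5, s3 is 0.
Enumerating the 64 input combinations, 55 give s4 = 1 and 9 give s4 = 0.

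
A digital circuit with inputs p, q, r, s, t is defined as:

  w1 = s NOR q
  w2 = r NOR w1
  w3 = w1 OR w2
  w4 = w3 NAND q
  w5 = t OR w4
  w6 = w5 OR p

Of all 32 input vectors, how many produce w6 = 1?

30

w6 = w5 OR p must be 1, so at least one of w5, p is 1.
Enumerating the 32 input combinations, 30 give w6 = 1 and 2 give w6 = 0.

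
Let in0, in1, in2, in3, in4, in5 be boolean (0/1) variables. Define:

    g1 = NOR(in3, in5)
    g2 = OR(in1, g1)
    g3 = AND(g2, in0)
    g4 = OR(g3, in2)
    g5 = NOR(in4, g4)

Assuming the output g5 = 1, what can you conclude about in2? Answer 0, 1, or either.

g5 = NOR(in4, g4) must be 1, so both in4 = 0 and g4 = 0.
g4 = OR(g3, in2) must be 0, so both g3 = 0 and in2 = 0.
g3 = AND(g2, in0) must be 0, so at least one of g2, in0 is 0.
Every assignment with g5 = 1 has in2 = 0; there are 11 such assignment(s).

0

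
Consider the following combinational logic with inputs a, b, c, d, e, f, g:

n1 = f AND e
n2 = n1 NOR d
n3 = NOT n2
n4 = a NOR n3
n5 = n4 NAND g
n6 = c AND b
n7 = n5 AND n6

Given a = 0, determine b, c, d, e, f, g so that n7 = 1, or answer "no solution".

b=1, c=1, d=1, e=1, f=0, g=1

n7 = n5 AND n6 must be 1, so both n5 = 1 and n6 = 1.
n5 = n4 NAND g must be 1, so at least one of n4, g is 0.
Check with a = 0 and b=1, c=1, d=1, e=1, f=0, g=1:
n1 = f AND e = 0 AND 1 = 0
n2 = n1 NOR d = 0 NOR 1 = 0
n3 = NOT n2 = NOT 0 = 1
n4 = a NOR n3 = 0 NOR 1 = 0
n5 = n4 NAND g = 0 NAND 1 = 1
n6 = c AND b = 1 AND 1 = 1
n7 = n5 AND n6 = 1 AND 1 = 1
So n7 = 1.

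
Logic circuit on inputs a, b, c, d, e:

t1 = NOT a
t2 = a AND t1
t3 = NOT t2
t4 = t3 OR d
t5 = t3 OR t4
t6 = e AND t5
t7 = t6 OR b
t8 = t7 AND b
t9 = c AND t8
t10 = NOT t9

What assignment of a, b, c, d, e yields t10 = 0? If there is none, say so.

a=1, b=1, c=1, d=0, e=0

t10 = NOT t9 must be 0, so t9 = 1.
Check with a=1, b=1, c=1, d=0, e=0:
t1 = NOT a = NOT 1 = 0
t2 = a AND t1 = 1 AND 0 = 0
t3 = NOT t2 = NOT 0 = 1
t4 = t3 OR d = 1 OR 0 = 1
t5 = t3 OR t4 = 1 OR 1 = 1
t6 = e AND t5 = 0 AND 1 = 0
t7 = t6 OR b = 0 OR 1 = 1
t8 = t7 AND b = 1 AND 1 = 1
t9 = c AND t8 = 1 AND 1 = 1
t10 = NOT t9 = NOT 1 = 0
So t10 = 0 as required.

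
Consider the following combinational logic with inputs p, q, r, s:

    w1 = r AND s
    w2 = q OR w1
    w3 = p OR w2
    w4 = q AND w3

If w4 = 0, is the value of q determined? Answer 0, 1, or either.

0

w4 = q AND w3 must be 0, so at least one of q, w3 is 0.
Every assignment with w4 = 0 has q = 0; there are 8 such assignment(s).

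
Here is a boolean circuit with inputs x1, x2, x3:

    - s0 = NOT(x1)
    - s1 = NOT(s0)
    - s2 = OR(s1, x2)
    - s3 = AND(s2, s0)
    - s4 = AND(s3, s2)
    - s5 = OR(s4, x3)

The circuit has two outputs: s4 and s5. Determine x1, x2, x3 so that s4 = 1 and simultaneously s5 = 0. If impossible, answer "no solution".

no solution exists

Across all 8 input combinations, none give both s4 = 1 and s5 = 0.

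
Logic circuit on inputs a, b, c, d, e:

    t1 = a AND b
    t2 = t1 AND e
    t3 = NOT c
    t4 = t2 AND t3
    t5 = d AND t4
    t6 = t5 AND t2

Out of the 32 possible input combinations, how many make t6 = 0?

31

t6 = t5 AND t2 must be 0, so at least one of t5, t2 is 0.
Enumerating the 32 input combinations, 31 give t6 = 0 and 1 give t6 = 1.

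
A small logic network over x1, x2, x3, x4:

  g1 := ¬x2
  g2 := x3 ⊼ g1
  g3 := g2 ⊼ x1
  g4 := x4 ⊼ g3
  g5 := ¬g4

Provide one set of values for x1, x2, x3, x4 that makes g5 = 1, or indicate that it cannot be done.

g5 = ¬g4 must be 1, so g4 = 0.
g4 = x4 ⊼ g3 must be 0, so both x4 = 1 and g3 = 1.
g3 = g2 ⊼ x1 must be 1, so at least one of g2, x1 is 0.
Check with x1=0, x2=1, x3=0, x4=1:
g1 = ¬x2 = ¬1 = 0
g2 = x3 ⊼ g1 = 0 ⊼ 0 = 1
g3 = g2 ⊼ x1 = 1 ⊼ 0 = 1
g4 = x4 ⊼ g3 = 1 ⊼ 1 = 0
g5 = ¬g4 = ¬0 = 1
So g5 = 1 as required.

x1=0, x2=1, x3=0, x4=1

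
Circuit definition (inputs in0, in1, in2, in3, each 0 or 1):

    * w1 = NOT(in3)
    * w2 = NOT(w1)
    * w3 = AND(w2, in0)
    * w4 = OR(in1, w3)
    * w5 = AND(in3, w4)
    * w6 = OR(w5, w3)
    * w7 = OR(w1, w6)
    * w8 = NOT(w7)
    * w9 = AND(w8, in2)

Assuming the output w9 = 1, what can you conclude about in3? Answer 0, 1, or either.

1

w9 = AND(w8, in2) must be 1, so both w8 = 1 and in2 = 1.
w8 = NOT(w7) must be 1, so w7 = 0.
w7 = OR(w1, w6) must be 0, so both w1 = 0 and w6 = 0.
Every assignment with w9 = 1 has in3 = 1; there are 1 such assignment(s).
  in0=0, in1=0, in2=1, in3=1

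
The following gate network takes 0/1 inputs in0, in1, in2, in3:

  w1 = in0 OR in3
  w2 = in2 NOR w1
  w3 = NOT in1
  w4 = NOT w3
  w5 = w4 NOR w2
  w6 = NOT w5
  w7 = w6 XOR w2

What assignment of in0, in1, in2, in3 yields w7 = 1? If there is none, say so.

in0=0, in1=1, in2=1, in3=1

Check with in0=0, in1=1, in2=1, in3=1:
w1 = in0 OR in3 = 0 OR 1 = 1
w2 = in2 NOR w1 = 1 NOR 1 = 0
w3 = NOT in1 = NOT 1 = 0
w4 = NOT w3 = NOT 0 = 1
w5 = w4 NOR w2 = 1 NOR 0 = 0
w6 = NOT w5 = NOT 0 = 1
w7 = w6 XOR w2 = 1 XOR 0 = 1
So w7 = 1 as required.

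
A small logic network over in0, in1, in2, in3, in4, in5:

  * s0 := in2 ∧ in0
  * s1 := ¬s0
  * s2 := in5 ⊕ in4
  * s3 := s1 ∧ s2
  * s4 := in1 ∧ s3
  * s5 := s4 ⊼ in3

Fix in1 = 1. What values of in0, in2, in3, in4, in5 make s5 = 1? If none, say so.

Check with in1 = 1 and in0=1, in2=1, in3=1, in4=0, in5=0:
s0 = in2 ∧ in0 = 1 ∧ 1 = 1
s1 = ¬s0 = ¬1 = 0
s2 = in5 ⊕ in4 = 0 ⊕ 0 = 0
s3 = s1 ∧ s2 = 0 ∧ 0 = 0
s4 = in1 ∧ s3 = 1 ∧ 0 = 0
s5 = s4 ⊼ in3 = 0 ⊼ 1 = 1
So s5 = 1.

in0=1, in2=1, in3=1, in4=0, in5=0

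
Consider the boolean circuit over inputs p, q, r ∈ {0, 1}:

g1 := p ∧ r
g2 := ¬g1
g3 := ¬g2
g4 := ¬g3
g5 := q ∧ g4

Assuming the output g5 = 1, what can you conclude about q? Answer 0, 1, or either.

1

g5 = q ∧ g4 must be 1, so both q = 1 and g4 = 1.
Every assignment with g5 = 1 has q = 1; there are 3 such assignment(s).
  p=0, q=1, r=0
  p=0, q=1, r=1
  p=1, q=1, r=0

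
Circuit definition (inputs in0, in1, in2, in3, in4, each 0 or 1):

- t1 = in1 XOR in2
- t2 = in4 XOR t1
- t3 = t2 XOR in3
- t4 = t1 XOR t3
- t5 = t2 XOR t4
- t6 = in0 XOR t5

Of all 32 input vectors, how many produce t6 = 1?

16

t6 = in0 XOR t5 must be 1, so in0 and t5 differ.
Enumerating the 32 input combinations, 16 give t6 = 1 and 16 give t6 = 0.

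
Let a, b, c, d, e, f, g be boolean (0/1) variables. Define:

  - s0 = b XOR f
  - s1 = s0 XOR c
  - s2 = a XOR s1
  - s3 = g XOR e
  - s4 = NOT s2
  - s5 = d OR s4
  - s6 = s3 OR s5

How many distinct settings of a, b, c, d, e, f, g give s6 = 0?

16

s6 = s3 OR s5 must be 0, so both s3 = 0 and s5 = 0.
s3 = g XOR e must be 0, so g and e are equal.
s5 = d OR s4 must be 0, so both d = 0 and s4 = 0.
Enumerating the 128 input combinations, 16 give s6 = 0 and 112 give s6 = 1.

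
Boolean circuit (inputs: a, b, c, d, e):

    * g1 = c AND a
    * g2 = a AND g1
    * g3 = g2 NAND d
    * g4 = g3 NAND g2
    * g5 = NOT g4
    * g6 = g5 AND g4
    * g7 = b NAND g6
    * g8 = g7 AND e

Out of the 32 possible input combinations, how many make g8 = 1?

g8 = g7 AND e must be 1, so both g7 = 1 and e = 1.
g7 = b NAND g6 must be 1, so at least one of b, g6 is 0.
Enumerating the 32 input combinations, 16 give g8 = 1 and 16 give g8 = 0.

16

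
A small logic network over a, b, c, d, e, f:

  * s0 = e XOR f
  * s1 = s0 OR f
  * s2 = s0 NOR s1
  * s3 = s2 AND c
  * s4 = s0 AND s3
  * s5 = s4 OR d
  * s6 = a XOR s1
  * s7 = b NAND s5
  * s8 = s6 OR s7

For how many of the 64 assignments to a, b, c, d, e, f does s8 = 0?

8

s8 = s6 OR s7 must be 0, so both s6 = 0 and s7 = 0.
s6 = a XOR s1 must be 0, so a and s1 are equal.
s7 = b NAND s5 must be 0, so both b = 1 and s5 = 1.
Enumerating the 64 input combinations, 8 give s8 = 0 and 56 give s8 = 1.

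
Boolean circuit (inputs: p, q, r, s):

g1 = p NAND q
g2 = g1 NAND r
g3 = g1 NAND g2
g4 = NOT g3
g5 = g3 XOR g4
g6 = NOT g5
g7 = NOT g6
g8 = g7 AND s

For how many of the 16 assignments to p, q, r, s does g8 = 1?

g8 = g7 AND s must be 1, so both g7 = 1 and s = 1.
g7 = NOT g6 must be 1, so g6 = 0.
Enumerating the 16 input combinations, 8 give g8 = 1 and 8 give g8 = 0.

8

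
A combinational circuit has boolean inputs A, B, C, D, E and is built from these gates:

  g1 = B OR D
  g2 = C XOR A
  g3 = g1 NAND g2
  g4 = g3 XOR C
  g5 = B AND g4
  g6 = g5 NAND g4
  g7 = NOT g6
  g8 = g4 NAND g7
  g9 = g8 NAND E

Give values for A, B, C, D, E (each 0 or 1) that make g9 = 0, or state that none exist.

A=1, B=0, C=0, D=0, E=1

g9 = g8 NAND E must be 0, so both g8 = 1 and E = 1.
g8 = g4 NAND g7 must be 1, so at least one of g4, g7 is 0.
Check with A=1, B=0, C=0, D=0, E=1:
g1 = B OR D = 0 OR 0 = 0
g2 = C XOR A = 0 XOR 1 = 1
g3 = g1 NAND g2 = 0 NAND 1 = 1
g4 = g3 XOR C = 1 XOR 0 = 1
g5 = B AND g4 = 0 AND 1 = 0
g6 = g5 NAND g4 = 0 NAND 1 = 1
g7 = NOT g6 = NOT 1 = 0
g8 = g4 NAND g7 = 1 NAND 0 = 1
g9 = g8 NAND E = 1 NAND 1 = 0
So g9 = 0 as required.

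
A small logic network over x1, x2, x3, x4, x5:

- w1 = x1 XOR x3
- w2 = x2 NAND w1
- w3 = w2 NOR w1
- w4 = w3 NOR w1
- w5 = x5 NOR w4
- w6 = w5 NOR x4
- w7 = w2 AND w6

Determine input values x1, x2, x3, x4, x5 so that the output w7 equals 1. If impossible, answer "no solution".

w7 = w2 AND w6 must be 1, so both w2 = 1 and w6 = 1.
w2 = x2 NAND w1 must be 1, so at least one of x2, w1 is 0.
w6 = w5 NOR x4 must be 1, so both w5 = 0 and x4 = 0.
Check with x1=1, x2=1, x3=1, x4=0, x5=1:
w1 = x1 XOR x3 = 1 XOR 1 = 0
w2 = x2 NAND w1 = 1 NAND 0 = 1
w3 = w2 NOR w1 = 1 NOR 0 = 0
w4 = w3 NOR w1 = 0 NOR 0 = 1
w5 = x5 NOR w4 = 1 NOR 1 = 0
w6 = w5 NOR x4 = 0 NOR 0 = 1
w7 = w2 AND w6 = 1 AND 1 = 1
So w7 = 1 as required.

x1=1, x2=1, x3=1, x4=0, x5=1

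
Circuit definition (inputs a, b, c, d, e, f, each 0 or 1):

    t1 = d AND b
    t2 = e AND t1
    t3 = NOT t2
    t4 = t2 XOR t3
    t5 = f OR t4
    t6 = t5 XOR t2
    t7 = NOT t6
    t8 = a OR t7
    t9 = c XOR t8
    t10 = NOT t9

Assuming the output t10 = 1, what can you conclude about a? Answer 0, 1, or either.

Both values of a occur among assignments with t10 = 1:
  a=0: a=0, b=0, c=0, d=0, e=0, f=0
  a=1: a=1, b=0, c=1, d=0, e=0, f=0

either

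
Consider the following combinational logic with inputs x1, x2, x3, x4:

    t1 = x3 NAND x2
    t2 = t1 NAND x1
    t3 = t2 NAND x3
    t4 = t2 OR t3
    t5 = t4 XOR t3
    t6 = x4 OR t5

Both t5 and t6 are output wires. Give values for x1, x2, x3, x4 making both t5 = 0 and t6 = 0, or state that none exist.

x1=0 x2=0 x3=0 x4=0

Check with x1=0 x2=0 x3=0 x4=0:
t1 = x3 NAND x2 = 0 NAND 0 = 1
t2 = t1 NAND x1 = 1 NAND 0 = 1
t3 = t2 NAND x3 = 1 NAND 0 = 1
t4 = t2 OR t3 = 1 OR 1 = 1
t5 = t4 XOR t3 = 1 XOR 1 = 0
t6 = x4 OR t5 = 0 OR 0 = 0
So t5 = 0 and t6 = 0.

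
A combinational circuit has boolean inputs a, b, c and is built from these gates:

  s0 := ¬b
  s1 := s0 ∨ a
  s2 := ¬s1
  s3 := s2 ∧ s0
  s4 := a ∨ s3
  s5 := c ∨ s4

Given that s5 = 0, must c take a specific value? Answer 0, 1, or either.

s5 = c ∨ s4 must be 0, so both c = 0 and s4 = 0.
s4 = a ∨ s3 must be 0, so both a = 0 and s3 = 0.
Every assignment with s5 = 0 has c = 0; there are 2 such assignment(s).
  a=0, b=0, c=0
  a=0, b=1, c=0

0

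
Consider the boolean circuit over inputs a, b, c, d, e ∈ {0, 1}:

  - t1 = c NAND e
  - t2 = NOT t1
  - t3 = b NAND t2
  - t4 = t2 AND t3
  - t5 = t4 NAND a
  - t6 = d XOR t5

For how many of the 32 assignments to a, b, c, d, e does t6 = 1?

16

t6 = d XOR t5 must be 1, so d and t5 differ.
Enumerating the 32 input combinations, 16 give t6 = 1 and 16 give t6 = 0.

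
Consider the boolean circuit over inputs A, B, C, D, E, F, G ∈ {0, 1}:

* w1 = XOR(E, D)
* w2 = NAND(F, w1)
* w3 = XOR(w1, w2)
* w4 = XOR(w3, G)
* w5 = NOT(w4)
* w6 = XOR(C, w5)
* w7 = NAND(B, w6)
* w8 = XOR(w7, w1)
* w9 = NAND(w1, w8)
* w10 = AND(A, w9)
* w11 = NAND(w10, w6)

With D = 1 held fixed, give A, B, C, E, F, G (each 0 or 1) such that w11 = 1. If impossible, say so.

A=1, B=1, C=0, E=0, F=1, G=1

Check with D = 1 and A=1, B=1, C=0, E=0, F=1, G=1:
w1 = XOR(E, D) = XOR(0, 1) = 1
w2 = NAND(F, w1) = NAND(1, 1) = 0
w3 = XOR(w1, w2) = XOR(1, 0) = 1
w4 = XOR(w3, G) = XOR(1, 1) = 0
w5 = NOT(w4) = NOT 0 = 1
w6 = XOR(C, w5) = XOR(0, 1) = 1
w7 = NAND(B, w6) = NAND(1, 1) = 0
w8 = XOR(w7, w1) = XOR(0, 1) = 1
w9 = NAND(w1, w8) = NAND(1, 1) = 0
w10 = AND(A, w9) = AND(1, 0) = 0
w11 = NAND(w10, w6) = NAND(0, 1) = 1
So w11 = 1.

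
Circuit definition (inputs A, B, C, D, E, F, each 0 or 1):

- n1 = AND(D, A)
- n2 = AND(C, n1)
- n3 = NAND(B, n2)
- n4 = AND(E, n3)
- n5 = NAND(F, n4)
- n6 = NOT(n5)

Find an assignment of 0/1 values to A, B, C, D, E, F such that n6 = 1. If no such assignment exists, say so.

A=0, B=0, C=0, D=0, E=1, F=1

Check with A=0, B=0, C=0, D=0, E=1, F=1:
n1 = AND(D, A) = AND(0, 0) = 0
n2 = AND(C, n1) = AND(0, 0) = 0
n3 = NAND(B, n2) = NAND(0, 0) = 1
n4 = AND(E, n3) = AND(1, 1) = 1
n5 = NAND(F, n4) = NAND(1, 1) = 0
n6 = NOT(n5) = NOT 0 = 1
So n6 = 1 as required.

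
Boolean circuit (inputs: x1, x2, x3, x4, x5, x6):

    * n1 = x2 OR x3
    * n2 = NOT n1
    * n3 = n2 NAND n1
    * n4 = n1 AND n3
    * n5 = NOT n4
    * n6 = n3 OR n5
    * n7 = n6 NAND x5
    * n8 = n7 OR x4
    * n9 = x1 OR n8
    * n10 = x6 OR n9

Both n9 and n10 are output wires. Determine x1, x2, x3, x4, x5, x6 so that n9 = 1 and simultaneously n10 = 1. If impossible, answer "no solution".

Check with x1=1, x2=0, x3=0, x4=1, x5=1, x6=0:
n1 = x2 OR x3 = 0 OR 0 = 0
n2 = NOT n1 = NOT 0 = 1
n3 = n2 NAND n1 = 1 NAND 0 = 1
n4 = n1 AND n3 = 0 AND 1 = 0
n5 = NOT n4 = NOT 0 = 1
n6 = n3 OR n5 = 1 OR 1 = 1
n7 = n6 NAND x5 = 1 NAND 1 = 0
n8 = n7 OR x4 = 0 OR 1 = 1
n9 = x1 OR n8 = 1 OR 1 = 1
n10 = x6 OR n9 = 0 OR 1 = 1
So n9 = 1 and n10 = 1.

x1=1, x2=0, x3=0, x4=1, x5=1, x6=0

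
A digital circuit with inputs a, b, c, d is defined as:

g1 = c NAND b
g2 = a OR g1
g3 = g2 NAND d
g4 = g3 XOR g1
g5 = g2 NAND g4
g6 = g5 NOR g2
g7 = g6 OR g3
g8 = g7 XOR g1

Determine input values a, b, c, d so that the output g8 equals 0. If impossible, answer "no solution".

a=0, b=0, c=1, d=0

g8 = g7 XOR g1 must be 0, so g7 and g1 are equal.
Check with a=0, b=0, c=1, d=0:
g1 = c NAND b = 1 NAND 0 = 1
g2 = a OR g1 = 0 OR 1 = 1
g3 = g2 NAND d = 1 NAND 0 = 1
g4 = g3 XOR g1 = 1 XOR 1 = 0
g5 = g2 NAND g4 = 1 NAND 0 = 1
g6 = g5 NOR g2 = 1 NOR 1 = 0
g7 = g6 OR g3 = 0 OR 1 = 1
g8 = g7 XOR g1 = 1 XOR 1 = 0
So g8 = 0 as required.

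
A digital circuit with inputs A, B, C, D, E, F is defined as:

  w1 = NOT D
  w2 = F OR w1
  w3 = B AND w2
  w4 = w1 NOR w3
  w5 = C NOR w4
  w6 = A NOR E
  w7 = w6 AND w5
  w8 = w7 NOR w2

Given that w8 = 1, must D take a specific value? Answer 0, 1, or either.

w8 = w7 NOR w2 must be 1, so both w7 = 0 and w2 = 0.
w7 = w6 AND w5 must be 0, so at least one of w6, w5 is 0.
w2 = F OR w1 must be 0, so both F = 0 and w1 = 0.
Every assignment with w8 = 1 has D = 1; there are 16 such assignment(s).

1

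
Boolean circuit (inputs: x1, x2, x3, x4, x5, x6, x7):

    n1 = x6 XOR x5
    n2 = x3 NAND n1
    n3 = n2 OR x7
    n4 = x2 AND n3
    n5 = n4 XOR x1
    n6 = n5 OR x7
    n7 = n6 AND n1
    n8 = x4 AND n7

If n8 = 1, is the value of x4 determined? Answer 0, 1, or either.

1

n8 = x4 AND n7 must be 1, so both x4 = 1 and n7 = 1.
n7 = n6 AND n1 must be 1, so both n6 = 1 and n1 = 1.
Every assignment with n8 = 1 has x4 = 1; there are 24 such assignment(s).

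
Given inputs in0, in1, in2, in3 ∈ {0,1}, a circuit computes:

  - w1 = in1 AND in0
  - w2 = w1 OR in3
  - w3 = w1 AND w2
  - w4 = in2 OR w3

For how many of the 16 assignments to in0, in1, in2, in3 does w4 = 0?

w4 = in2 OR w3 must be 0, so both in2 = 0 and w3 = 0.
Enumerating the 16 input combinations, 6 give w4 = 0 and 10 give w4 = 1.

6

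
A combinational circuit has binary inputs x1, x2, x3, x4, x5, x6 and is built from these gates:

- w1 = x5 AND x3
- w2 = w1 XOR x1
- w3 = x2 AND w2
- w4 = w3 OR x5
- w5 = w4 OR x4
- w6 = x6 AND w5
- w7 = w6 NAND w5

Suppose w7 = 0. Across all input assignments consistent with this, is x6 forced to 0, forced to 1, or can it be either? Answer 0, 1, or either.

w7 = w6 NAND w5 must be 0, so both w6 = 1 and w5 = 1.
w6 = x6 AND w5 must be 1, so both x6 = 1 and w5 = 1.
w5 = w4 OR x4 must be 1, so at least one of w4, x4 is 1.
Every assignment with w7 = 0 has x6 = 1; there are 26 such assignment(s).

1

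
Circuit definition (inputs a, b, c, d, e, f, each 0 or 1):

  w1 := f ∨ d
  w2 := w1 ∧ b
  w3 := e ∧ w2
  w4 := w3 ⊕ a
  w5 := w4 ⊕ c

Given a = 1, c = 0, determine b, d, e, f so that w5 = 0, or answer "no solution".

b=1, d=0, e=1, f=1

w5 = w4 ⊕ c must be 0, so w4 and c are equal.
Check with a = 1, c = 0 and b=1, d=0, e=1, f=1:
w1 = f ∨ d = 1 ∨ 0 = 1
w2 = w1 ∧ b = 1 ∧ 1 = 1
w3 = e ∧ w2 = 1 ∧ 1 = 1
w4 = w3 ⊕ a = 1 ⊕ 1 = 0
w5 = w4 ⊕ c = 0 ⊕ 0 = 0
So w5 = 0.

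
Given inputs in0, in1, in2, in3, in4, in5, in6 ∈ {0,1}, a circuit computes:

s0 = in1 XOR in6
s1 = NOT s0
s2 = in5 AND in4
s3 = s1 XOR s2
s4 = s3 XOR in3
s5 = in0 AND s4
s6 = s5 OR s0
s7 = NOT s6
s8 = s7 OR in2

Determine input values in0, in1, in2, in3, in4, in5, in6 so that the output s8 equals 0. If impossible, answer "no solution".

s8 = s7 OR in2 must be 0, so both s7 = 0 and in2 = 0.
s7 = NOT s6 must be 0, so s6 = 1.
Check with in0=0, in1=1, in2=0, in3=1, in4=1, in5=1, in6=0:
s0 = in1 XOR in6 = 1 XOR 0 = 1
s1 = NOT s0 = NOT 1 = 0
s2 = in5 AND in4 = 1 AND 1 = 1
s3 = s1 XOR s2 = 0 XOR 1 = 1
s4 = s3 XOR in3 = 1 XOR 1 = 0
s5 = in0 AND s4 = 0 AND 0 = 0
s6 = s5 OR s0 = 0 OR 1 = 1
s7 = NOT s6 = NOT 1 = 0
s8 = s7 OR in2 = 0 OR 0 = 0
So s8 = 0 as required.

in0=0, in1=1, in2=0, in3=1, in4=1, in5=1, in6=0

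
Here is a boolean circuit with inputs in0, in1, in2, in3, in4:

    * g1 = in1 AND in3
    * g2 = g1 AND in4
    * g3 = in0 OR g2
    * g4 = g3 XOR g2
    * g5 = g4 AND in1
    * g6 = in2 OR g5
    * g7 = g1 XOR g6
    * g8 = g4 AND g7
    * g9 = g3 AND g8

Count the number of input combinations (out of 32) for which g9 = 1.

8

g9 = g3 AND g8 must be 1, so both g3 = 1 and g8 = 1.
g3 = in0 OR g2 must be 1, so at least one of in0, g2 is 1.
Enumerating the 32 input combinations, 8 give g9 = 1 and 24 give g9 = 0.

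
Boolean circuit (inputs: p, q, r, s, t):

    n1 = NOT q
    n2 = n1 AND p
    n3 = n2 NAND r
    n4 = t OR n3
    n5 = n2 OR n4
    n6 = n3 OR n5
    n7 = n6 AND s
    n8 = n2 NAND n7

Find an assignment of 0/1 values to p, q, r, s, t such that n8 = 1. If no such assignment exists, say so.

p=1, q=1, r=0, s=1, t=1

n8 = n2 NAND n7 must be 1, so at least one of n2, n7 is 0.
Check with p=1, q=1, r=0, s=1, t=1:
n1 = NOT q = NOT 1 = 0
n2 = n1 AND p = 0 AND 1 = 0
n3 = n2 NAND r = 0 NAND 0 = 1
n4 = t OR n3 = 1 OR 1 = 1
n5 = n2 OR n4 = 0 OR 1 = 1
n6 = n3 OR n5 = 1 OR 1 = 1
n7 = n6 AND s = 1 AND 1 = 1
n8 = n2 NAND n7 = 0 NAND 1 = 1
So n8 = 1 as required.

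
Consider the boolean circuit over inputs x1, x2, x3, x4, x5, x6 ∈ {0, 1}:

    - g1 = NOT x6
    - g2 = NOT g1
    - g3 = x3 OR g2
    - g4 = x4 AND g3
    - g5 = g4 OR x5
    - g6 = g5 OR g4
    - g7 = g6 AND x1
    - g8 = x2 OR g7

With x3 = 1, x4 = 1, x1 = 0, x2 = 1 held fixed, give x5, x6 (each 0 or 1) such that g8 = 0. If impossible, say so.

no solution exists

With x3 = 1, x4 = 1, x1 = 0, x2 = 1 fixed, none of the 4 settings of x5, x6 give g8 = 0.
For example, with x5=1, x6=0:
g1 = NOT x6 = NOT 0 = 1
g2 = NOT g1 = NOT 1 = 0
g3 = x3 OR g2 = 1 OR 0 = 1
g4 = x4 AND g3 = 1 AND 1 = 1
g5 = g4 OR x5 = 1 OR 1 = 1
g6 = g5 OR g4 = 1 OR 1 = 1
g7 = g6 AND x1 = 1 AND 0 = 0
g8 = x2 OR g7 = 1 OR 0 = 1
giving g8 = 1 ≠ 0.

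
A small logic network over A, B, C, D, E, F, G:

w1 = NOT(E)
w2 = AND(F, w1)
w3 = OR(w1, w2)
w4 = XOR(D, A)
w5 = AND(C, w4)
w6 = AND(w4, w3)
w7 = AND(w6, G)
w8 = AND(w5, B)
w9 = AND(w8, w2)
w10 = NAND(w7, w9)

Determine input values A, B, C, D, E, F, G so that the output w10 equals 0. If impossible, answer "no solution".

A=0, B=1, C=1, D=1, E=0, F=1, G=1

w10 = NAND(w7, w9) must be 0, so both w7 = 1 and w9 = 1.
w7 = AND(w6, G) must be 1, so both w6 = 1 and G = 1.
w9 = AND(w8, w2) must be 1, so both w8 = 1 and w2 = 1.
Check with A=0, B=1, C=1, D=1, E=0, F=1, G=1:
w1 = NOT(E) = NOT 0 = 1
w2 = AND(F, w1) = AND(1, 1) = 1
w3 = OR(w1, w2) = OR(1, 1) = 1
w4 = XOR(D, A) = XOR(1, 0) = 1
w5 = AND(C, w4) = AND(1, 1) = 1
w6 = AND(w4, w3) = AND(1, 1) = 1
w7 = AND(w6, G) = AND(1, 1) = 1
w8 = AND(w5, B) = AND(1, 1) = 1
w9 = AND(w8, w2) = AND(1, 1) = 1
w10 = NAND(w7, w9) = NAND(1, 1) = 0
So w10 = 0 as required.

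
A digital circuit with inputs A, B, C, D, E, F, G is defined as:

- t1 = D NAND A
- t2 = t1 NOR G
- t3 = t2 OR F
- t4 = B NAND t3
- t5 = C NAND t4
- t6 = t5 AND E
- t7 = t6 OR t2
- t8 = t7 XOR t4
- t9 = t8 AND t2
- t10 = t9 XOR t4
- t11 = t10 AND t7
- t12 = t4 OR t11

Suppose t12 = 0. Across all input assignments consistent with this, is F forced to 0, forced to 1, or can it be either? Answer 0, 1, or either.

1

t12 = t4 OR t11 must be 0, so both t4 = 0 and t11 = 0.
t4 = B NAND t3 must be 0, so both B = 1 and t3 = 1.
Every assignment with t12 = 0 has F = 1; there are 28 such assignment(s).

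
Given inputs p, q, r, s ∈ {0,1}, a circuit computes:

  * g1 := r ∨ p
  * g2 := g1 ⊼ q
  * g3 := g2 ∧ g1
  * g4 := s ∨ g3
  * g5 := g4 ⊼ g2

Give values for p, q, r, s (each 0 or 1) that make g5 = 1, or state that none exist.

p=1, q=1, r=1, s=0

Check with p=1, q=1, r=1, s=0:
g1 = r ∨ p = 1 ∨ 1 = 1
g2 = g1 ⊼ q = 1 ⊼ 1 = 0
g3 = g2 ∧ g1 = 0 ∧ 1 = 0
g4 = s ∨ g3 = 0 ∨ 0 = 0
g5 = g4 ⊼ g2 = 0 ⊼ 0 = 1
So g5 = 1 as required.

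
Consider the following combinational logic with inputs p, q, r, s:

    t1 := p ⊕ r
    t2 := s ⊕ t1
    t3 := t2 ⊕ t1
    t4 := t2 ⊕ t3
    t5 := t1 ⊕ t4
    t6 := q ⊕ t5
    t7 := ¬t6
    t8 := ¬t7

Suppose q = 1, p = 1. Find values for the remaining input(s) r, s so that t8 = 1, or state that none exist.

t8 = ¬t7 must be 1, so t7 = 0.
t7 = ¬t6 must be 0, so t6 = 1.
Check with q = 1, p = 1 and r=0, s=1:
t1 = p ⊕ r = 1 ⊕ 0 = 1
t2 = s ⊕ t1 = 1 ⊕ 1 = 0
t3 = t2 ⊕ t1 = 0 ⊕ 1 = 1
t4 = t2 ⊕ t3 = 0 ⊕ 1 = 1
t5 = t1 ⊕ t4 = 1 ⊕ 1 = 0
t6 = q ⊕ t5 = 1 ⊕ 0 = 1
t7 = ¬t6 = ¬1 = 0
t8 = ¬t7 = ¬0 = 1
So t8 = 1.

r=0 s=1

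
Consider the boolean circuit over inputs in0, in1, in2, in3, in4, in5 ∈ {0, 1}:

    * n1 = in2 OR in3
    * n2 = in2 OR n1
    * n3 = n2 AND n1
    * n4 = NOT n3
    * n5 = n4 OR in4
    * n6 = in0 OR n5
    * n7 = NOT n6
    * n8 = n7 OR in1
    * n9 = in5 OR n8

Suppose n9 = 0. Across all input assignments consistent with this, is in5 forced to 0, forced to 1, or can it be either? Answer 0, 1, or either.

0

n9 = in5 OR n8 must be 0, so both in5 = 0 and n8 = 0.
n8 = n7 OR in1 must be 0, so both n7 = 0 and in1 = 0.
Every assignment with n9 = 0 has in5 = 0; there are 13 such assignment(s).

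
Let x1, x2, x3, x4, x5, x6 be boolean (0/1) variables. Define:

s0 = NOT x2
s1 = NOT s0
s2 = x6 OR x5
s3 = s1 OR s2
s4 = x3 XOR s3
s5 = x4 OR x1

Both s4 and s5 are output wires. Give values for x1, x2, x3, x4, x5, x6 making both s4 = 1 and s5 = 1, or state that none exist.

Check with x1=1, x2=0, x3=0, x4=1, x5=0, x6=1:
s0 = NOT x2 = NOT 0 = 1
s1 = NOT s0 = NOT 1 = 0
s2 = x6 OR x5 = 1 OR 0 = 1
s3 = s1 OR s2 = 0 OR 1 = 1
s4 = x3 XOR s3 = 0 XOR 1 = 1
s5 = x4 OR x1 = 1 OR 1 = 1
So s4 = 1 and s5 = 1.

x1=1, x2=0, x3=0, x4=1, x5=0, x6=1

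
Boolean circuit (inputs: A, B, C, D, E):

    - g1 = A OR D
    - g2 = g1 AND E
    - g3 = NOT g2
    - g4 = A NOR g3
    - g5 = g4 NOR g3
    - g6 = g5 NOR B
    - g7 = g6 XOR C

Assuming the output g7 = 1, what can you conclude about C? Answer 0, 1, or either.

either

Both values of C occur among assignments with g7 = 1:
  C=0: A=0, B=0, C=0, D=0, E=0
  C=1: A=0, B=1, C=1, D=0, E=0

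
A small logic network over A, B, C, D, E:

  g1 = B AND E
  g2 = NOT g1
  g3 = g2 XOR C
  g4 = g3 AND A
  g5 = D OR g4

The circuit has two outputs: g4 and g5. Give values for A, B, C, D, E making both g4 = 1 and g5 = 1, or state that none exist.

A=1 B=0 C=0 D=0 E=0

Check with A=1 B=0 C=0 D=0 E=0:
g1 = B AND E = 0 AND 0 = 0
g2 = NOT g1 = NOT 0 = 1
g3 = g2 XOR C = 1 XOR 0 = 1
g4 = g3 AND A = 1 AND 1 = 1
g5 = D OR g4 = 0 OR 1 = 1
So g4 = 1 and g5 = 1.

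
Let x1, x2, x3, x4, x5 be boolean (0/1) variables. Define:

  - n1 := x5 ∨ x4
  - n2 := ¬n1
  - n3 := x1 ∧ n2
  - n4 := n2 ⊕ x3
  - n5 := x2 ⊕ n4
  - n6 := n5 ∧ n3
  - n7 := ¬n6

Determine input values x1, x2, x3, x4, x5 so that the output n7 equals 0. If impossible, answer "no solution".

Check with x1=1, x2=0, x3=0, x4=0, x5=0:
n1 = x5 ∨ x4 = 0 ∨ 0 = 0
n2 = ¬n1 = ¬0 = 1
n3 = x1 ∧ n2 = 1 ∧ 1 = 1
n4 = n2 ⊕ x3 = 1 ⊕ 0 = 1
n5 = x2 ⊕ n4 = 0 ⊕ 1 = 1
n6 = n5 ∧ n3 = 1 ∧ 1 = 1
n7 = ¬n6 = ¬1 = 0
So n7 = 0 as required.

x1=1, x2=0, x3=0, x4=0, x5=0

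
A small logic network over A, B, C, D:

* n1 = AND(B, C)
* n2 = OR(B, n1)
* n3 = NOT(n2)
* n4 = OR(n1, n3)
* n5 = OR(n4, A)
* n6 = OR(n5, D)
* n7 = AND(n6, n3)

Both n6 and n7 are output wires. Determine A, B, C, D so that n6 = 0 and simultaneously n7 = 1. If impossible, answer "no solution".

Across all 16 input combinations, none give both n6 = 0 and n7 = 1.

no solution exists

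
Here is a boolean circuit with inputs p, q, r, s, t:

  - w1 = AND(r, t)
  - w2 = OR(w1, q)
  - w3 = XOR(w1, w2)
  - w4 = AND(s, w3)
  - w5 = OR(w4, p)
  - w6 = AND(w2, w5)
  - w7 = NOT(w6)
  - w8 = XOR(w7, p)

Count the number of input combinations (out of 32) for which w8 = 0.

w8 = XOR(w7, p) must be 0, so w7 and p are equal.
Enumerating the 32 input combinations, 9 give w8 = 0 and 23 give w8 = 1.

9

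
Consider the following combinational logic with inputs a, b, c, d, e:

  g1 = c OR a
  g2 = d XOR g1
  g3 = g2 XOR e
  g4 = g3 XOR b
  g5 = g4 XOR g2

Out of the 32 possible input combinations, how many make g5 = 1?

16

g5 = g4 XOR g2 must be 1, so g4 and g2 differ.
Enumerating the 32 input combinations, 16 give g5 = 1 and 16 give g5 = 0.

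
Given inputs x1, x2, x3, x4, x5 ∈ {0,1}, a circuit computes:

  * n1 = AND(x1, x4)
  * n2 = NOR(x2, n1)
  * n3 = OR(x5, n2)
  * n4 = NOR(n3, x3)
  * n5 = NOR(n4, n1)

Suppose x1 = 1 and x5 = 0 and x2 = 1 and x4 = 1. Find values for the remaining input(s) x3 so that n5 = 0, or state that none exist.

n5 = NOR(n4, n1) must be 0, so at least one of n4, n1 is 1.
Check with x1 = 1 and x5 = 0 and x2 = 1 and x4 = 1 and x3=0:
n1 = AND(x1, x4) = AND(1, 1) = 1
n2 = NOR(x2, n1) = NOR(1, 1) = 0
n3 = OR(x5, n2) = OR(0, 0) = 0
n4 = NOR(n3, x3) = NOR(0, 0) = 1
n5 = NOR(n4, n1) = NOR(1, 1) = 0
So n5 = 0.

x3=0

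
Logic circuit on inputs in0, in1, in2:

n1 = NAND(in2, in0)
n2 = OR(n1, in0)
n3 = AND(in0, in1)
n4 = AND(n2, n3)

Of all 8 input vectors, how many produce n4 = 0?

n4 = AND(n2, n3) must be 0, so at least one of n2, n3 is 0.
Enumerating the 8 input combinations, 6 give n4 = 0 and 2 give n4 = 1.

6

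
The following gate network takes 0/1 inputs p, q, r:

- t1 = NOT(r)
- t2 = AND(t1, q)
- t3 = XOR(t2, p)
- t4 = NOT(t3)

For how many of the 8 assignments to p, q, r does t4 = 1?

t4 = NOT(t3) must be 1, so t3 = 0.
t3 = XOR(t2, p) must be 0, so t2 and p are equal.
Satisfying assignments:
  p=0, q=0, r=0
  p=0, q=0, r=1
  p=0, q=1, r=1
  p=1, q=1, r=0

4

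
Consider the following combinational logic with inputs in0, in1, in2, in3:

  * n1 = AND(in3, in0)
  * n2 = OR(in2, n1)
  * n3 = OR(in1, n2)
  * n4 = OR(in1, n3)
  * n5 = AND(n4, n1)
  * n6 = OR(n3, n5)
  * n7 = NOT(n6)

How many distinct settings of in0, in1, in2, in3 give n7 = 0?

13

n7 = NOT(n6) must be 0, so n6 = 1.
Enumerating the 16 input combinations, 13 give n7 = 0 and 3 give n7 = 1.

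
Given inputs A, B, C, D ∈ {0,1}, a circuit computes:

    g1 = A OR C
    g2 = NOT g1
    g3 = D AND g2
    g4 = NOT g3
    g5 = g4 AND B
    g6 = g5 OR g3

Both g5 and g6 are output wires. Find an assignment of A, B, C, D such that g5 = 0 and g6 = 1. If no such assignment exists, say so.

A=0, B=0, C=0, D=1

Check with A=0, B=0, C=0, D=1:
g1 = A OR C = 0 OR 0 = 0
g2 = NOT g1 = NOT 0 = 1
g3 = D AND g2 = 1 AND 1 = 1
g4 = NOT g3 = NOT 1 = 0
g5 = g4 AND B = 0 AND 0 = 0
g6 = g5 OR g3 = 0 OR 1 = 1
So g5 = 0 and g6 = 1.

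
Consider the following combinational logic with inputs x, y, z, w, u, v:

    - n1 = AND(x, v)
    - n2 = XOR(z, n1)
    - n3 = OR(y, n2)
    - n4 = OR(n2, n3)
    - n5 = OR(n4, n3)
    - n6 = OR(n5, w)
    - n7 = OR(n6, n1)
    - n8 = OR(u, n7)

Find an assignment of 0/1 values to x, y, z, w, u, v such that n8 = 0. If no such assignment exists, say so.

Check with x=1, y=0, z=0, w=0, u=0, v=0:
n1 = AND(x, v) = AND(1, 0) = 0
n2 = XOR(z, n1) = XOR(0, 0) = 0
n3 = OR(y, n2) = OR(0, 0) = 0
n4 = OR(n2, n3) = OR(0, 0) = 0
n5 = OR(n4, n3) = OR(0, 0) = 0
n6 = OR(n5, w) = OR(0, 0) = 0
n7 = OR(n6, n1) = OR(0, 0) = 0
n8 = OR(u, n7) = OR(0, 0) = 0
So n8 = 0 as required.

x=1, y=0, z=0, w=0, u=0, v=0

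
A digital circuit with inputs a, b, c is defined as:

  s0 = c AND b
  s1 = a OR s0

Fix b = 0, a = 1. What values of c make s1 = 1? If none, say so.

Check with b = 0, a = 1 and c=0:
s0 = c AND b = 0 AND 0 = 0
s1 = a OR s0 = 1 OR 0 = 1
So s1 = 1.

c=0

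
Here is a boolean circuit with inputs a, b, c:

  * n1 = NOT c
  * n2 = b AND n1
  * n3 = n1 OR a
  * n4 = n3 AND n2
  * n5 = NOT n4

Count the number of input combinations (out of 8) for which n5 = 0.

2

n5 = NOT n4 must be 0, so n4 = 1.
n4 = n3 AND n2 must be 1, so both n3 = 1 and n2 = 1.
Satisfying assignments:
  a=0, b=1, c=0
  a=1, b=1, c=0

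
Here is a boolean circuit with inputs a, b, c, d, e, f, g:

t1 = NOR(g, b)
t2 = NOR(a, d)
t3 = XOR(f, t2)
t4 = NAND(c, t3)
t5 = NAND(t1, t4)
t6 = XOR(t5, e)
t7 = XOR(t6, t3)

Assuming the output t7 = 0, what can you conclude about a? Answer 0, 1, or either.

either

Both values of a occur among assignments with t7 = 0:
  a=0: a=0, b=0, c=0, d=0, e=0, f=0, g=1
  a=1: a=1, b=0, c=0, d=0, e=0, f=0, g=0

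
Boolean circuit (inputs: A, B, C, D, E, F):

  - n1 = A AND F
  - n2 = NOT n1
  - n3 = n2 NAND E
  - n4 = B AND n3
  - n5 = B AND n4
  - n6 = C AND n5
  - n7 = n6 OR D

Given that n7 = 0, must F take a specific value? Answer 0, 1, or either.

Both values of F occur among assignments with n7 = 0:
  F=0: A=0, B=0, C=0, D=0, E=0, F=0
  F=1: A=0, B=0, C=0, D=0, E=0, F=1

either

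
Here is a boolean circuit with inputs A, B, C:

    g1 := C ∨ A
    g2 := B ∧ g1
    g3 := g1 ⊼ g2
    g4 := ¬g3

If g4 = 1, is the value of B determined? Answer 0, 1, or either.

g4 = ¬g3 must be 1, so g3 = 0.
Every assignment with g4 = 1 has B = 1; there are 3 such assignment(s).
  A=0, B=1, C=1
  A=1, B=1, C=0
  A=1, B=1, C=1

1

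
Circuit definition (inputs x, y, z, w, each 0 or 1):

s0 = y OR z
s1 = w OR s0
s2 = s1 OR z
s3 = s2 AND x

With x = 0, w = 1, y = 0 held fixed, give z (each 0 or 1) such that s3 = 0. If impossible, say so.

z=1

s3 = s2 AND x must be 0, so at least one of s2, x is 0.
Check with x = 0, w = 1, y = 0 and z=1:
s0 = y OR z = 0 OR 1 = 1
s1 = w OR s0 = 1 OR 1 = 1
s2 = s1 OR z = 1 OR 1 = 1
s3 = s2 AND x = 1 AND 0 = 0
So s3 = 0.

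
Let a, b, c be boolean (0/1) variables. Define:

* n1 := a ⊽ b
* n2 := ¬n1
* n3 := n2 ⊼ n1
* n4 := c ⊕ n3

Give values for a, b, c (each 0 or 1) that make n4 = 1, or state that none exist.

n4 = c ⊕ n3 must be 1, so c and n3 differ.
Check with a=1, b=1, c=0:
n1 = a ⊽ b = 1 ⊽ 1 = 0
n2 = ¬n1 = ¬0 = 1
n3 = n2 ⊼ n1 = 1 ⊼ 0 = 1
n4 = c ⊕ n3 = 0 ⊕ 1 = 1
So n4 = 1 as required.

a=1, b=1, c=0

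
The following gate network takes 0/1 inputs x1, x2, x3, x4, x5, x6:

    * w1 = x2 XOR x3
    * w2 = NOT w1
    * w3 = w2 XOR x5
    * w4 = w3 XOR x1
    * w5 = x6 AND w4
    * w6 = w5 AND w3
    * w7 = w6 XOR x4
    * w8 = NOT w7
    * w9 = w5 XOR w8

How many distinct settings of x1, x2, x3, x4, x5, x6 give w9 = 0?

32

w9 = w5 XOR w8 must be 0, so w5 and w8 are equal.
Enumerating the 64 input combinations, 32 give w9 = 0 and 32 give w9 = 1.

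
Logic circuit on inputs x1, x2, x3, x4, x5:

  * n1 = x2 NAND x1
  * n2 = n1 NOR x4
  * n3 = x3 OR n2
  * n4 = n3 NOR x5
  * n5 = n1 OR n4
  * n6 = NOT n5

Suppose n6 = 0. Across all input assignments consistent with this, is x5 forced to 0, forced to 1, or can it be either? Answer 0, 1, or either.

Both values of x5 occur among assignments with n6 = 0:
  x5=0: x1=0, x2=0, x3=0, x4=0, x5=0
  x5=1: x1=0, x2=0, x3=0, x4=0, x5=1

either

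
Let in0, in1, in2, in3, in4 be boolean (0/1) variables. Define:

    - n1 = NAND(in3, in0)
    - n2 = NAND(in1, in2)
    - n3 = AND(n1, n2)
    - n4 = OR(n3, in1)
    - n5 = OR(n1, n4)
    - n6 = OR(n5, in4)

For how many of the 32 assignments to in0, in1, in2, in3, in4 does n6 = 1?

n6 = OR(n5, in4) must be 1, so at least one of n5, in4 is 1.
Enumerating the 32 input combinations, 30 give n6 = 1 and 2 give n6 = 0.

30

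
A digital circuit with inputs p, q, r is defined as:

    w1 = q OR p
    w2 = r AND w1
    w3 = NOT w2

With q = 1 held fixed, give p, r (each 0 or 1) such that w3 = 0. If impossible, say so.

p=0, r=1

w3 = NOT w2 must be 0, so w2 = 1.
w2 = r AND w1 must be 1, so both r = 1 and w1 = 1.
Check with q = 1 and p=0, r=1:
w1 = q OR p = 1 OR 0 = 1
w2 = r AND w1 = 1 AND 1 = 1
w3 = NOT w2 = NOT 1 = 0
So w3 = 0.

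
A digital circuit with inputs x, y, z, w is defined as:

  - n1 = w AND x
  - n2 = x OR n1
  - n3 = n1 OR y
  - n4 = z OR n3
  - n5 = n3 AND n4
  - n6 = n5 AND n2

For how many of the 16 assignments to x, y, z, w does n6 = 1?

6

n6 = n5 AND n2 must be 1, so both n5 = 1 and n2 = 1.
Satisfying assignments:
  x=1, y=0, z=0, w=1
  x=1, y=0, z=1, w=1
  x=1, y=1, z=0, w=0
  x=1, y=1, z=0, w=1
  x=1, y=1, z=1, w=0
  x=1, y=1, z=1, w=1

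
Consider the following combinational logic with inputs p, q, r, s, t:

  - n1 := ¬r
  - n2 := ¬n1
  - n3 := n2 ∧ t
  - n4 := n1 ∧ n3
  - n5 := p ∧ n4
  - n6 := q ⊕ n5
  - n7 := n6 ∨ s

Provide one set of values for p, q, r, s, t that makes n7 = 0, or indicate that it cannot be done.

n7 = n6 ∨ s must be 0, so both n6 = 0 and s = 0.
n6 = q ⊕ n5 must be 0, so q and n5 are equal.
Check with p=1, q=0, r=1, s=0, t=1:
n1 = ¬r = ¬1 = 0
n2 = ¬n1 = ¬0 = 1
n3 = n2 ∧ t = 1 ∧ 1 = 1
n4 = n1 ∧ n3 = 0 ∧ 1 = 0
n5 = p ∧ n4 = 1 ∧ 0 = 0
n6 = q ⊕ n5 = 0 ⊕ 0 = 0
n7 = n6 ∨ s = 0 ∨ 0 = 0
So n7 = 0 as required.

p=1, q=0, r=1, s=0, t=1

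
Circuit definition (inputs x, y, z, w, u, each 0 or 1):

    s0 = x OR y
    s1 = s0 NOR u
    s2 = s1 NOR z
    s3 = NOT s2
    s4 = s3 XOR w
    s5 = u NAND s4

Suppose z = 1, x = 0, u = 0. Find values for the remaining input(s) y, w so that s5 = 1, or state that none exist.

s5 = u NAND s4 must be 1, so at least one of u, s4 is 0.
Check with z = 1, x = 0, u = 0 and y=1, w=1:
s0 = x OR y = 0 OR 1 = 1
s1 = s0 NOR u = 1 NOR 0 = 0
s2 = s1 NOR z = 0 NOR 1 = 0
s3 = NOT s2 = NOT 0 = 1
s4 = s3 XOR w = 1 XOR 1 = 0
s5 = u NAND s4 = 0 NAND 0 = 1
So s5 = 1.

y=1, w=1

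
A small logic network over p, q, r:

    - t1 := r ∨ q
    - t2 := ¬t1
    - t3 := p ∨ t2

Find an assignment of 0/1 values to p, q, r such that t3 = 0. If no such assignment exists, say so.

p=0 q=0 r=1

Check with p=0 q=0 r=1:
t1 = r ∨ q = 1 ∨ 0 = 1
t2 = ¬t1 = ¬1 = 0
t3 = p ∨ t2 = 0 ∨ 0 = 0
So t3 = 0 as required.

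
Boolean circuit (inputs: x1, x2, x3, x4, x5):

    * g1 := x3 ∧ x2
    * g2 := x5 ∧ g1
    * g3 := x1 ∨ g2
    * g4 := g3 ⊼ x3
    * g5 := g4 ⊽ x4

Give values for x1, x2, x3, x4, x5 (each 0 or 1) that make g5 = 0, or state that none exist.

x1=0 x2=0 x3=1 x4=1 x5=0

Check with x1=0 x2=0 x3=1 x4=1 x5=0:
g1 = x3 ∧ x2 = 1 ∧ 0 = 0
g2 = x5 ∧ g1 = 0 ∧ 0 = 0
g3 = x1 ∨ g2 = 0 ∨ 0 = 0
g4 = g3 ⊼ x3 = 0 ⊼ 1 = 1
g5 = g4 ⊽ x4 = 1 ⊽ 1 = 0
So g5 = 0 as required.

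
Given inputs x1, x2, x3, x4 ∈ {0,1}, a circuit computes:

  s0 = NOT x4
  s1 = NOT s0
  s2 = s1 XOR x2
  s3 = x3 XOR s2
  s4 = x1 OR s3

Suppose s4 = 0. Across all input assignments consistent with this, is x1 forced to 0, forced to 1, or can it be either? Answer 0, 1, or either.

s4 = x1 OR s3 must be 0, so both x1 = 0 and s3 = 0.
s3 = x3 XOR s2 must be 0, so x3 and s2 are equal.
Every assignment with s4 = 0 has x1 = 0; there are 4 such assignment(s).
  x1=0, x2=0, x3=0, x4=0
  x1=0, x2=0, x3=1, x4=1
  x1=0, x2=1, x3=0, x4=1
  x1=0, x2=1, x3=1, x4=0

0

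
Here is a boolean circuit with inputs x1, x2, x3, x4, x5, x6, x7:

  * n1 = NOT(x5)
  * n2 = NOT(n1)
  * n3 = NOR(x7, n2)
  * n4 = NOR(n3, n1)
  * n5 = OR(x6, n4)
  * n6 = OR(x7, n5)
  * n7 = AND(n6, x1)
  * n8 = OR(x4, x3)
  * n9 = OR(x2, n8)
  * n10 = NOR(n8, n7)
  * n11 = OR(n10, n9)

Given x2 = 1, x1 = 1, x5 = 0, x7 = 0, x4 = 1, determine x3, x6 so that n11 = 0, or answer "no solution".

With x2 = 1, x1 = 1, x5 = 0, x7 = 0, x4 = 1 fixed, none of the 4 settings of x3, x6 give n11 = 0.
For example, with x3=1, x6=1:
n1 = NOT(x5) = NOT 0 = 1
n2 = NOT(n1) = NOT 1 = 0
n3 = NOR(x7, n2) = NOR(0, 0) = 1
n4 = NOR(n3, n1) = NOR(1, 1) = 0
n5 = OR(x6, n4) = OR(1, 0) = 1
n6 = OR(x7, n5) = OR(0, 1) = 1
n7 = AND(n6, x1) = AND(1, 1) = 1
n8 = OR(x4, x3) = OR(1, 1) = 1
n9 = OR(x2, n8) = OR(1, 1) = 1
n10 = NOR(n8, n7) = NOR(1, 1) = 0
n11 = OR(n10, n9) = OR(0, 1) = 1
giving n11 = 1 ≠ 0.

no solution exists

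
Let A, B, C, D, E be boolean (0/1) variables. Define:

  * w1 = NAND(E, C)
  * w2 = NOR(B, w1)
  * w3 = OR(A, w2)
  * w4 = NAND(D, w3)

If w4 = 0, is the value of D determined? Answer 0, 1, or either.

w4 = NAND(D, w3) must be 0, so both D = 1 and w3 = 1.
w3 = OR(A, w2) must be 1, so at least one of A, w2 is 1.
Every assignment with w4 = 0 has D = 1; there are 9 such assignment(s).

1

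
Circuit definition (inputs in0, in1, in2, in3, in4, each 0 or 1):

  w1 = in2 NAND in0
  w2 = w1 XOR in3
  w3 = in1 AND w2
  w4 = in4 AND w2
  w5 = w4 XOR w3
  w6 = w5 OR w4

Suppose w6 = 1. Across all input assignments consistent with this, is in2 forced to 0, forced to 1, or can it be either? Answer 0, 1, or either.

Both values of in2 occur among assignments with w6 = 1:
  in2=0: in0=0, in1=0, in2=0, in3=0, in4=1
  in2=1: in0=0, in1=0, in2=1, in3=0, in4=1

either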